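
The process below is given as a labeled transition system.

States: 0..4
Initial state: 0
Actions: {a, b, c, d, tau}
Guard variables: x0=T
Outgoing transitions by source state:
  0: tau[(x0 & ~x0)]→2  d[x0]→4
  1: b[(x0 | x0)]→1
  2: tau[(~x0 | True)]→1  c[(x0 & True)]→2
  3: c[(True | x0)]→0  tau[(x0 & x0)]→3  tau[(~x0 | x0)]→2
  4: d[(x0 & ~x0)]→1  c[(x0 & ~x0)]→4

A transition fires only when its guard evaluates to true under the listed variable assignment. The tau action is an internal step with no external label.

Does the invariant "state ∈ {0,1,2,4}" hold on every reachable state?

Answer: INVARIANT HOLDS

Working:
Inv-set: {0,1,2,4}
R = {0,4}
  0: ok
  4: ok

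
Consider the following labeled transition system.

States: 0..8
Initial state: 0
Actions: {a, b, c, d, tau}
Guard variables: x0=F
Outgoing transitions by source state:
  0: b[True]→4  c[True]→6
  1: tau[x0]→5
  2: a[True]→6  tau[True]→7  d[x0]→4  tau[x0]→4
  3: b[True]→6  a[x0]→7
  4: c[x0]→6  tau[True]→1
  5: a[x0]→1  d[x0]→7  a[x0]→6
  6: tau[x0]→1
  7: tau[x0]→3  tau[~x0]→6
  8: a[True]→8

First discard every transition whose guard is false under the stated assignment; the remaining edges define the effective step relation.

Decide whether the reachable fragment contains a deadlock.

Reachable = {0,1,4,6}
  0: b→4  c→6  [2 exit(s)]
  1: ∅  [STUCK]
  4: tau→1  [1 exit(s)]
  6: ∅  [STUCK]
witness 1: b·tau

Answer: DEADLOCK at state 1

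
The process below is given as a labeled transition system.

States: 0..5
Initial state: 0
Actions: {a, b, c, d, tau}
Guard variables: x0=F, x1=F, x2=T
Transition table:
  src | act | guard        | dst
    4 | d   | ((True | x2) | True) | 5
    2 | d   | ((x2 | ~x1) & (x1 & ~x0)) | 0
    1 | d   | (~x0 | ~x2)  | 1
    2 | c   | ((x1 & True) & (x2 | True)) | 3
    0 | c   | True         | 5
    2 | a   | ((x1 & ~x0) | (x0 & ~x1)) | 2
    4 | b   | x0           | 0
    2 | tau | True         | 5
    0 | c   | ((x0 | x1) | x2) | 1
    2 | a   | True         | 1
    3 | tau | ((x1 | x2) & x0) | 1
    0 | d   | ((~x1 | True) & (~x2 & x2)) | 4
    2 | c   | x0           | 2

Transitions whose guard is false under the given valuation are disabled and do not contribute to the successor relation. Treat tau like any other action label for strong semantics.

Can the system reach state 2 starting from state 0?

Answer: UNREACHABLE

Working:
After dropping false guards: 6 live edges.
depth 0: {0}
depth 1: {1,5}  cumulative {0,1,5}
Reachable = {0,1,5}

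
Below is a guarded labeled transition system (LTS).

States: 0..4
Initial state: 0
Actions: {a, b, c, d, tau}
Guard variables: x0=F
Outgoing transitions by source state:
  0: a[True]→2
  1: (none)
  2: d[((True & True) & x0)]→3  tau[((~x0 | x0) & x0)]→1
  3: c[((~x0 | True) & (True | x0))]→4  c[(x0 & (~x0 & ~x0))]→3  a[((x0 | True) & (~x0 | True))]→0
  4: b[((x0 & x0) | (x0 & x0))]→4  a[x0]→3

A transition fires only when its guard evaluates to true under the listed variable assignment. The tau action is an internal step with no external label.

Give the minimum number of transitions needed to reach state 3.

Answer: UNREACHABLE

Trace:
Breadth-first toward 3:
  depth 0: {0}
  depth 1: {2}
3 never appears.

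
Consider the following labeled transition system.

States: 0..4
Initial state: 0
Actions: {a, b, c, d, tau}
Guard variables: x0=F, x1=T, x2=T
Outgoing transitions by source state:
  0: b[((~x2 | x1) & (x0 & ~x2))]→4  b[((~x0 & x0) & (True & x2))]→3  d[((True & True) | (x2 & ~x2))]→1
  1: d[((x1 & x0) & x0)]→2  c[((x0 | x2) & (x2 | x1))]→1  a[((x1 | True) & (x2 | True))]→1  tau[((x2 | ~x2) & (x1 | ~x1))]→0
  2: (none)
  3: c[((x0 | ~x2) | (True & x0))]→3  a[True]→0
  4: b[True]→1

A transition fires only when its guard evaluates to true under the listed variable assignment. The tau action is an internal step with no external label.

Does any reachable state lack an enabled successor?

Answer: DEADLOCK-FREE

Analysis:
Reachable = {0,1}
  0: d→1  [deg 1]
  1: a→1  c→1  tau→0  [deg 3]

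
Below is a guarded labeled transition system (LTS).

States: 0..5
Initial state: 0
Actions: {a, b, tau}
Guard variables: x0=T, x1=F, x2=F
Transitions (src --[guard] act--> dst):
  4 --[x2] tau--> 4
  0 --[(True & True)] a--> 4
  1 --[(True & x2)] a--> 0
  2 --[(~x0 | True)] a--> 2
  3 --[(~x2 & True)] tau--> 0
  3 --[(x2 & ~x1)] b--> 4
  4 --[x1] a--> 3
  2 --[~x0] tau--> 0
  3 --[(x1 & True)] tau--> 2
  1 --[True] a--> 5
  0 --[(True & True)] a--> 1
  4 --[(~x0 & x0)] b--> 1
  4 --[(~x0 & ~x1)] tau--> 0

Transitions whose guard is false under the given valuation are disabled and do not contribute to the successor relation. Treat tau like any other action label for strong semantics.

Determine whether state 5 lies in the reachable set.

Answer: REACHABLE

Trace:
After dropping false guards: 5 live edges.
L0 = {0}
L1 = {1,4}  now seen {0,1,4}
L2 = {5}  now seen {0,1,4,5}
R = {0,1,4,5}
witness 5: a·a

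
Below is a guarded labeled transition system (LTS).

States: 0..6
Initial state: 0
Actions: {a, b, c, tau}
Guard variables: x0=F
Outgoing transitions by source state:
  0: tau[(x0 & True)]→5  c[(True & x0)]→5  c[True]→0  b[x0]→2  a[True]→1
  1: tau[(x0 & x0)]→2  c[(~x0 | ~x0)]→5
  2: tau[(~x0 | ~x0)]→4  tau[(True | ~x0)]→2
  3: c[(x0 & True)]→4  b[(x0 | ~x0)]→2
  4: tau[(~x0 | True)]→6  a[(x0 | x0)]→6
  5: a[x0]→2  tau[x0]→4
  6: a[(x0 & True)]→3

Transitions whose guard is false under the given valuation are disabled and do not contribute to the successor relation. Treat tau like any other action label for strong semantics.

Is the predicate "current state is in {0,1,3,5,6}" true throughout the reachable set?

Answer: INVARIANT HOLDS

Trace:
Inv-set: {0,1,3,5,6}
Reachable = {0,1,5}
  0: ok
  1: ok
  5: ok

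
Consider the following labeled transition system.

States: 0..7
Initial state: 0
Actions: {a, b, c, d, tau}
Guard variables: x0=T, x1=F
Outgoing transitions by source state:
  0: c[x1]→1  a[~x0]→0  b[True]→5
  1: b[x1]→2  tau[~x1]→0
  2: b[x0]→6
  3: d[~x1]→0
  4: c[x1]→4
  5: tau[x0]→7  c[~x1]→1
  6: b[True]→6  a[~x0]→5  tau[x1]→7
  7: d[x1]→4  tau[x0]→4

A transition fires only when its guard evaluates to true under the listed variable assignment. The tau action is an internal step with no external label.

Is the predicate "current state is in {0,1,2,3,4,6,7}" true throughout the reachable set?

Answer: INVARIANT VIOLATED at state 5

Analysis:
Allowed set {0,1,2,3,4,6,7}
R = {0,1,4,5,7}
  0: safe
  1: safe
  4: safe
  5: VIOLATES
  7: safe
counterexample path to 5: b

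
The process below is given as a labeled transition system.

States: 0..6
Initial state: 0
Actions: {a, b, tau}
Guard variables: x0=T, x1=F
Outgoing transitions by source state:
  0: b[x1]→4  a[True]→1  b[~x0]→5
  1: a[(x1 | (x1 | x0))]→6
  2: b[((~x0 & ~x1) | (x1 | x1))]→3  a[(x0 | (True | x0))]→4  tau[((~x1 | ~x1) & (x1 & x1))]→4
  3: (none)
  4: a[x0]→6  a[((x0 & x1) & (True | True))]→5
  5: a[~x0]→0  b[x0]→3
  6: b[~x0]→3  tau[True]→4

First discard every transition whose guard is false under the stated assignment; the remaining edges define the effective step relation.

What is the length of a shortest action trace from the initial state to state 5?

BFS to 5:
  Layer 0: {0}
  Layer 1: {1}
  Layer 2: {6}
  Layer 3: {4}
5 never appears.

Answer: UNREACHABLE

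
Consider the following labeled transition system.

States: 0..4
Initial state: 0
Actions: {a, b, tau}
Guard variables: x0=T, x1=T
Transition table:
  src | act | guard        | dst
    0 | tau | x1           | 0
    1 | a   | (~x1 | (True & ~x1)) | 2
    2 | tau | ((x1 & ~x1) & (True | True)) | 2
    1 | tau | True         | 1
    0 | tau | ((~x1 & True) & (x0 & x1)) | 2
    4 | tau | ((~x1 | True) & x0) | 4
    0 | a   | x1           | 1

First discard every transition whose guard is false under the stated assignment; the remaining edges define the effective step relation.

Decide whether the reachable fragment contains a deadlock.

Answer: DEADLOCK-FREE

Trace:
Reach set: {0,1}
  0: a→1  tau→0  [2 exit(s)]
  1: tau→1  [1 exit(s)]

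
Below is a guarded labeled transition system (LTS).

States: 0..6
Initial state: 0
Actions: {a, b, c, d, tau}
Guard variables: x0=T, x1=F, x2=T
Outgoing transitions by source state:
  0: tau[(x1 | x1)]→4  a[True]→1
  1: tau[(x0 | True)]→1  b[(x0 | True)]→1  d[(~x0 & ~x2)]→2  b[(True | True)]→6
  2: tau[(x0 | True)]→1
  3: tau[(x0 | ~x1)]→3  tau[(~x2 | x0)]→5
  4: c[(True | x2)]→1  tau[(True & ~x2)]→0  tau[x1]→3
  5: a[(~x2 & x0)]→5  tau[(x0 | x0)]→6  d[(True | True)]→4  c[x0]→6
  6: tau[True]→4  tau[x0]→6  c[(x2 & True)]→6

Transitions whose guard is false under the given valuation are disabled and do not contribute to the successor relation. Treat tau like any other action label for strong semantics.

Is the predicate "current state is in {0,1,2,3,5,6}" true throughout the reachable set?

Safe = {0,1,2,3,5,6}
R = {0,1,4,6}
  0: ok
  1: ok
  4: ✗ unsafe
  6: ok
counterexample path to 4: a·b·tau

Answer: INVARIANT VIOLATED at state 4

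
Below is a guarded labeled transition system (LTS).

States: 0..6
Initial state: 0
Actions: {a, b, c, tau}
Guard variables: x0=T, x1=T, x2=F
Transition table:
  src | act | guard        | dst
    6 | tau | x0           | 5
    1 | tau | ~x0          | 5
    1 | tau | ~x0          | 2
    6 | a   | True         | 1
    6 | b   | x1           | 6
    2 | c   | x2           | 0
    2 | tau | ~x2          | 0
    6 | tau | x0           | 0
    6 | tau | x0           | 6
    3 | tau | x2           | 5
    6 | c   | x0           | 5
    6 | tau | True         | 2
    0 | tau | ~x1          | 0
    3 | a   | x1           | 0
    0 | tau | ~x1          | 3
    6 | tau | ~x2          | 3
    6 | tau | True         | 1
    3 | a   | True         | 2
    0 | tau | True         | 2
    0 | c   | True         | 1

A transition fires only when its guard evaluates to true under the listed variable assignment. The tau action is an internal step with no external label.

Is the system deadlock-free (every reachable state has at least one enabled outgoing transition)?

R = {0,1,2}
  0: c→1  tau→2  [2 exit(s)]
  1: ∅  [deadlock]
  2: tau→0  [1 exit(s)]
witness 1: c

Answer: DEADLOCK at state 1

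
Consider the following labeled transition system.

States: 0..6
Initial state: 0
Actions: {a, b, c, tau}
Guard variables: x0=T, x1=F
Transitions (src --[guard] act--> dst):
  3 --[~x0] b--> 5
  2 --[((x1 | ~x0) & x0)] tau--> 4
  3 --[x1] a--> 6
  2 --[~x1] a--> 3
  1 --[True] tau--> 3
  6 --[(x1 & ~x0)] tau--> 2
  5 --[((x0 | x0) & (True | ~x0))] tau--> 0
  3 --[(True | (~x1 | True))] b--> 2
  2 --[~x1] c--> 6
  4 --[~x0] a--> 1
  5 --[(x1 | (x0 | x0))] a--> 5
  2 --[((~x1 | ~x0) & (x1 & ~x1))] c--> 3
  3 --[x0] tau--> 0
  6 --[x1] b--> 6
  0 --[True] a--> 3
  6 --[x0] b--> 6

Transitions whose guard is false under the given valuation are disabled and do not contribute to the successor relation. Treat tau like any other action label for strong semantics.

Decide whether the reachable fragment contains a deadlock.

Answer: DEADLOCK-FREE

Working:
Reach set: {0,2,3,6}
  0: a→3  [1 out]
  2: a→3  c→6  [2 out]
  3: b→2  tau→0  [2 out]
  6: b→6  [1 out]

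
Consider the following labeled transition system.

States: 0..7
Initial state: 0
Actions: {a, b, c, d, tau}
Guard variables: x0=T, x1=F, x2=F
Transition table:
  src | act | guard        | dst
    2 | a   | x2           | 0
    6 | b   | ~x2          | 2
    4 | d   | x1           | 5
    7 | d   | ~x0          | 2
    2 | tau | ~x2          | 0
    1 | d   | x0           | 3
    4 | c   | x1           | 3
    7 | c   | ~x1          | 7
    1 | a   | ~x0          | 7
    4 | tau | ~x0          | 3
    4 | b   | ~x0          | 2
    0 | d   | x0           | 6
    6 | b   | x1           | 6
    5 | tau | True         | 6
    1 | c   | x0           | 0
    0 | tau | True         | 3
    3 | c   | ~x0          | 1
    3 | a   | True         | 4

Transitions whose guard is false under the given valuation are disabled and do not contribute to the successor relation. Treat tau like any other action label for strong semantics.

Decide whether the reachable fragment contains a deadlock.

R = {0,2,3,4,6}
  0: d→6  tau→3  [deg 2]
  2: tau→0  [deg 1]
  3: a→4  [deg 1]
  4: ∅  [STUCK]
  6: b→2  [deg 1]
witness 4: tau·a

Answer: DEADLOCK at state 4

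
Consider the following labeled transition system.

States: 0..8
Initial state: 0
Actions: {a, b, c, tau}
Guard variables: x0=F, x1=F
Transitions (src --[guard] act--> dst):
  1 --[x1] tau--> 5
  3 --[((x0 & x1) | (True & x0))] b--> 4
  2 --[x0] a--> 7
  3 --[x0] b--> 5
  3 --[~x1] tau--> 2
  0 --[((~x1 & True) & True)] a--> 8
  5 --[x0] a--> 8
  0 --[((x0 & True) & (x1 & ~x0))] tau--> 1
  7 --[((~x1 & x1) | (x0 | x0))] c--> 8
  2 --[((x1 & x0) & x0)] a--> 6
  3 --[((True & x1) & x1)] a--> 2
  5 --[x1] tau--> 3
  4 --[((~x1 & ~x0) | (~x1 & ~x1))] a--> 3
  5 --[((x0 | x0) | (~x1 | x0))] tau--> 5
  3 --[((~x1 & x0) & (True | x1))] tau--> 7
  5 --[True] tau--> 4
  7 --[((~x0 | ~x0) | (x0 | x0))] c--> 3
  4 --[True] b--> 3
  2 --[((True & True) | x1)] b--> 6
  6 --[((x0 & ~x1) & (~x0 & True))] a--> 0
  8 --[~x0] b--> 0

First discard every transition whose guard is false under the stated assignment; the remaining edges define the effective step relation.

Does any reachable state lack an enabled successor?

Answer: DEADLOCK-FREE

Working:
Reachable = {0,8}
  0: a→8  [deg 1]
  8: b→0  [deg 1]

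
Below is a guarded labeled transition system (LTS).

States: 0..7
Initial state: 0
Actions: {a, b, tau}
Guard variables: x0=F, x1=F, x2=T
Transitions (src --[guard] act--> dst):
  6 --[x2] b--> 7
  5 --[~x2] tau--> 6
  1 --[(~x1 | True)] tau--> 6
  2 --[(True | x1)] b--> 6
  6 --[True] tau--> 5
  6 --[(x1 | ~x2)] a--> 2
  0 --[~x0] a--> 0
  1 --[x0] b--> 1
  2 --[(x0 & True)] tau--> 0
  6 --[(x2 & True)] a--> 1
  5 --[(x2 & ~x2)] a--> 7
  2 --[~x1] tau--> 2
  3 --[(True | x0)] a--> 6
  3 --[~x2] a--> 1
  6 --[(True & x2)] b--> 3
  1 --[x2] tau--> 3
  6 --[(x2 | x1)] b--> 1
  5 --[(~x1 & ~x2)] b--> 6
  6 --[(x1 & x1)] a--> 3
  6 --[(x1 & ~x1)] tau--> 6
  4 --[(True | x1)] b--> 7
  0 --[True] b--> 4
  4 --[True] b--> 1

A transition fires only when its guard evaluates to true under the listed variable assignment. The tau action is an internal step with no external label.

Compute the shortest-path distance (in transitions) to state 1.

Answer: 2

Working:
Layered search for 1:
  Layer 0: {0}
  Layer 1: {4}
  Layer 2: {1,7}
1 enters at depth 2; path b·b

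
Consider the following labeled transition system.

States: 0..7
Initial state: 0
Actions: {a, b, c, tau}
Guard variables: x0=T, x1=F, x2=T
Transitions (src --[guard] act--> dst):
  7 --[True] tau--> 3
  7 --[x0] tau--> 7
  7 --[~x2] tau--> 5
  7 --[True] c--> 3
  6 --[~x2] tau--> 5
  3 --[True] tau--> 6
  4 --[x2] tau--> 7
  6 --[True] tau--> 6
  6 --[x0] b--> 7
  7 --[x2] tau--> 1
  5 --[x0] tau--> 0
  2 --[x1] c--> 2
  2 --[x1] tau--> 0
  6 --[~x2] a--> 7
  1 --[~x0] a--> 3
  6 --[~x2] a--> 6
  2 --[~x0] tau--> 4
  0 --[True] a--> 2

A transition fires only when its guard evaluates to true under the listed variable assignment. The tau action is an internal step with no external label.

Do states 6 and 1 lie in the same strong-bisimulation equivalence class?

Answer: NOT BISIMILAR

Working:
Refine partition for ~:
  P[0] = {{0,1,2,3,4,5,6,7}}
  P[1] = {{0},{1,2},{3,4,5},{6},{7}}
  P[2] = {{0},{1,2},{3},{4},{5},{6},{7}}
7 equivalence class(es) (converged in 3)
6∈{6}, 1∈{1,2}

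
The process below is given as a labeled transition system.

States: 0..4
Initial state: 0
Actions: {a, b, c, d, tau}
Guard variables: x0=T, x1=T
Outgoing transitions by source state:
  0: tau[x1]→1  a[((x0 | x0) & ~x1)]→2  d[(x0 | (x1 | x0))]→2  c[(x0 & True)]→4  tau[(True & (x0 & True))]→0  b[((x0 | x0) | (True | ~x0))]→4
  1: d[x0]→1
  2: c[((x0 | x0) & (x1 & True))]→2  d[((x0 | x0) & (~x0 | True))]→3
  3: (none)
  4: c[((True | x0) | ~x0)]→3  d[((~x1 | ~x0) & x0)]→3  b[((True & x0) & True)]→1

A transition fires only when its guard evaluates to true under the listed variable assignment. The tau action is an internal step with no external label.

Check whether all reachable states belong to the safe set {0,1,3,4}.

Answer: INVARIANT VIOLATED at state 2

Analysis:
Inv-set: {0,1,3,4}
R = {0,1,2,3,4}
  0: ✓
  1: ✓
  2: ✗ unsafe
  3: ✓
  4: ✓
counterexample path to 2: d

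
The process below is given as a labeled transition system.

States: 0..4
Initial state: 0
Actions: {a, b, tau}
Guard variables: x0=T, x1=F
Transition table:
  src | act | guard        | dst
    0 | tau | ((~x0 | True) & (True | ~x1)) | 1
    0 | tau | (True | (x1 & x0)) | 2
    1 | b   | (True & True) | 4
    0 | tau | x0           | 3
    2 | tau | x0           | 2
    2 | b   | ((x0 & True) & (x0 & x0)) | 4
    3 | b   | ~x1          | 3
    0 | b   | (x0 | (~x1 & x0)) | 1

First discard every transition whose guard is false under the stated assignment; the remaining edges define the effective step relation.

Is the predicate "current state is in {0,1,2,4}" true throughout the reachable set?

Answer: INVARIANT VIOLATED at state 3

Analysis:
Allowed set {0,1,2,4}
Reachable = {0,1,2,3,4}
  0: ok
  1: ok
  2: ok
  3: outside
  4: ok
witness against invariant: tau → 3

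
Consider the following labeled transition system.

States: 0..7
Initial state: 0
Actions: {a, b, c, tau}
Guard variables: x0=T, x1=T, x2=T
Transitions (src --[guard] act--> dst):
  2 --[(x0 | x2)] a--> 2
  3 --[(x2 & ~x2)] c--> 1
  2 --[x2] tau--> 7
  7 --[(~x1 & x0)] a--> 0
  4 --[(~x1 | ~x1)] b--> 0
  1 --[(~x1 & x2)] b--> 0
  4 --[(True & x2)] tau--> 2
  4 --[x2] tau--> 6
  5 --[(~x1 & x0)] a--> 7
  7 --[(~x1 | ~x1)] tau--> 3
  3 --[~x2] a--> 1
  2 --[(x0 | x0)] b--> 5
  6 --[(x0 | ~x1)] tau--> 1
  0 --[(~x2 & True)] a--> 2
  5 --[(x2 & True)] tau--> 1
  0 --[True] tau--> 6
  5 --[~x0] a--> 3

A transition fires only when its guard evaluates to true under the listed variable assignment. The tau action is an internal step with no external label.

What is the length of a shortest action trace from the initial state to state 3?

BFS to 3:
  L0 = {0}
  L1 = {6}
  L2 = {1}
3 never appears.

Answer: UNREACHABLE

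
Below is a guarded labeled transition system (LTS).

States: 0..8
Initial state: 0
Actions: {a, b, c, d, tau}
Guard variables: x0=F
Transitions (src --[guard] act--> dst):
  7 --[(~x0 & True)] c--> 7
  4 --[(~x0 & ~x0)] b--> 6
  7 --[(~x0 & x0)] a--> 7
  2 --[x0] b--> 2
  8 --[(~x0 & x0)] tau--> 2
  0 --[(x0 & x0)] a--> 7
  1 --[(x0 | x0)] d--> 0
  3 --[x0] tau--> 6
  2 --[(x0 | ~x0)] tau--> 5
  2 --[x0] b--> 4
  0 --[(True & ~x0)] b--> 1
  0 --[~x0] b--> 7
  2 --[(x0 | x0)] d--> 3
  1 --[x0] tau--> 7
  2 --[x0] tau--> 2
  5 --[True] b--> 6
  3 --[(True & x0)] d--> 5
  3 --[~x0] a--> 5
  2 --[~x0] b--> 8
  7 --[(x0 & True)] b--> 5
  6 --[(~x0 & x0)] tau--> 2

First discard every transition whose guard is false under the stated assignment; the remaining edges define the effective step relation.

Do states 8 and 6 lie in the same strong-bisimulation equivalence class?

Answer: BISIMILAR

Working:
Refine partition for ~:
  round 0: {{0,1,2,3,4,5,6,7,8}}
  round 1: {{0,4,5},{1,6,8},{2},{3},{7}}
  round 2: {{0},{1,6,8},{2},{3},{4,5},{7}}
Fixed point at round 3; 6 class(es).
class of 8: {1,6,8}; class of 6: {1,6,8}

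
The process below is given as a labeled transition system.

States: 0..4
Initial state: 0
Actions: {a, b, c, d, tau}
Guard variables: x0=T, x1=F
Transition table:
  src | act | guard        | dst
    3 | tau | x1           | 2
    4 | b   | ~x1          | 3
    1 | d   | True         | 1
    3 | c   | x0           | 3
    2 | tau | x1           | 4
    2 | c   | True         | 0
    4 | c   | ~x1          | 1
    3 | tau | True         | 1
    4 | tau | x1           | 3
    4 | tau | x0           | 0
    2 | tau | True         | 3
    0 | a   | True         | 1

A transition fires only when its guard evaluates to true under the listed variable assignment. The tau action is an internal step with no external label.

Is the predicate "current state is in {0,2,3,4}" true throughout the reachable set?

Answer: INVARIANT VIOLATED at state 1

Trace:
Safe = {0,2,3,4}
Reachable = {0,1}
  0: ✓
  1: VIOLATES
counterexample path to 1: a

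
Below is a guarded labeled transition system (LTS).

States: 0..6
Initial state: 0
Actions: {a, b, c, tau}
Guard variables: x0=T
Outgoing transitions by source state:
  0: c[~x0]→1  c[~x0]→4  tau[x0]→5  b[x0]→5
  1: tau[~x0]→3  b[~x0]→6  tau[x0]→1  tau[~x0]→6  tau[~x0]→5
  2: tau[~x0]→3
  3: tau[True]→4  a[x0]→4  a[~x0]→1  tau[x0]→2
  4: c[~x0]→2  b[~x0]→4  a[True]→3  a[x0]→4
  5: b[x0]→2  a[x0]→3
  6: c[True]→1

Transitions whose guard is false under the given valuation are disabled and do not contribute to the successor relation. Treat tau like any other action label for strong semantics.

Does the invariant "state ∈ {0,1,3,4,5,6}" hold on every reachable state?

Answer: INVARIANT VIOLATED at state 2

Working:
Allowed set {0,1,3,4,5,6}
R = {0,2,3,4,5}
  0: ok
  2: VIOLATES
  3: ok
  4: ok
  5: ok
counterexample path to 2: tau·b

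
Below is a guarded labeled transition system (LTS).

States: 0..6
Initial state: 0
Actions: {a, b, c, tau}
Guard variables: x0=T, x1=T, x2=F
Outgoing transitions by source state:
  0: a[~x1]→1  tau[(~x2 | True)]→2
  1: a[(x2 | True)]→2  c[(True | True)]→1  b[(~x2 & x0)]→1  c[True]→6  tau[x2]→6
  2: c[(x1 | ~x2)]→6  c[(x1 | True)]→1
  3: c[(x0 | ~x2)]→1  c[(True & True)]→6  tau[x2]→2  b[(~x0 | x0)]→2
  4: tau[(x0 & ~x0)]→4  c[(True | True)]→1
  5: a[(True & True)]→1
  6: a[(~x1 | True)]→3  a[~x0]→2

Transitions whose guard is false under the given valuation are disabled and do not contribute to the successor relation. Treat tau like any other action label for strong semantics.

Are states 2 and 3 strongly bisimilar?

Refine partition for ~:
  round 0: {{0,1,2,3,4,5,6}}
  round 1: {{0},{1},{2,4},{3},{5,6}}
  round 2: {{0},{1},{2},{3},{4},{5},{6}}
7 equivalence class(es) (converged in 3)
[2]={2}  [3]={3}

Answer: NOT BISIMILAR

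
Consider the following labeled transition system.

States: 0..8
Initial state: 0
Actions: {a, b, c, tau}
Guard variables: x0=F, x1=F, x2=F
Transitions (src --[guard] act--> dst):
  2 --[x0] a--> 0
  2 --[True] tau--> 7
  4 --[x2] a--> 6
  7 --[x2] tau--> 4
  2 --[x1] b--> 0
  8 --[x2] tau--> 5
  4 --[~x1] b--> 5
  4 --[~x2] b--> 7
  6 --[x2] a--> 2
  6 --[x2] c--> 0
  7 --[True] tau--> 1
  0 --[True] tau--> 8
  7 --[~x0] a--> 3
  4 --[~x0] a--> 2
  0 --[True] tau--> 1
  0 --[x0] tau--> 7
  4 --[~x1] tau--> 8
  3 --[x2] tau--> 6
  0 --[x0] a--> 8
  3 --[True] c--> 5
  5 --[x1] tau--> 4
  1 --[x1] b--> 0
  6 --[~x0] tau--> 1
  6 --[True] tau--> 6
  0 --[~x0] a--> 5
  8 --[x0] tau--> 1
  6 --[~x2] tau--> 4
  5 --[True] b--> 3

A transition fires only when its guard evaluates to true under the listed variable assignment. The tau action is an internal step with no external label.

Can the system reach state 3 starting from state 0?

Answer: REACHABLE

Trace:
Guard filter leaves 15 enabled edge(s).
depth 0: {0}
depth 1: {1,5,8}  now seen {0,1,5,8}
depth 2: {3}  now seen {0,1,3,5,8}
R = {0,1,3,5,8}
witness 3: a·b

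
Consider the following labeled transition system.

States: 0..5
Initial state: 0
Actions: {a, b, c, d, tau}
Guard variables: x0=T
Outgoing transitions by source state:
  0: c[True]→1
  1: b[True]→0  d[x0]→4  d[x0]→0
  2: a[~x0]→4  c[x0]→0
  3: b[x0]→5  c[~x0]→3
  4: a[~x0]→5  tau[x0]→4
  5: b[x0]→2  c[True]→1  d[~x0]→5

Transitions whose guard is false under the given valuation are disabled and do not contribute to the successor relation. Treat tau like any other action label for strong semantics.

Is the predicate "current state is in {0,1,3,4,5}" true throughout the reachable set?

Safe = {0,1,3,4,5}
Reach set: {0,1,4}
  0: ok
  1: ok
  4: ok

Answer: INVARIANT HOLDS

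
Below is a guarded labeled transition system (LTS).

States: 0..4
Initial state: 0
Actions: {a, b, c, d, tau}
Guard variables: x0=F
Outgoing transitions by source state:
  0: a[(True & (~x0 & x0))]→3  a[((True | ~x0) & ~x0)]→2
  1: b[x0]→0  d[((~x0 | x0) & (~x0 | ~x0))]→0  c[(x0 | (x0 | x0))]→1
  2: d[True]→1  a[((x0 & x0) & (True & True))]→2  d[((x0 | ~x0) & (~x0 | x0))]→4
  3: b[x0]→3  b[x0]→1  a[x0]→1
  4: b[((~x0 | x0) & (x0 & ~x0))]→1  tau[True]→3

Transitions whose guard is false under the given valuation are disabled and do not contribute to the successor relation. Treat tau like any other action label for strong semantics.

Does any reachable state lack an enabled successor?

R = {0,1,2,3,4}
  0: a→2  [1 out]
  1: d→0  [1 out]
  2: d→1  d→4  [2 out]
  3: ∅  [deadlock]
  4: tau→3  [1 out]
Path to 3: a·d·tau

Answer: DEADLOCK at state 3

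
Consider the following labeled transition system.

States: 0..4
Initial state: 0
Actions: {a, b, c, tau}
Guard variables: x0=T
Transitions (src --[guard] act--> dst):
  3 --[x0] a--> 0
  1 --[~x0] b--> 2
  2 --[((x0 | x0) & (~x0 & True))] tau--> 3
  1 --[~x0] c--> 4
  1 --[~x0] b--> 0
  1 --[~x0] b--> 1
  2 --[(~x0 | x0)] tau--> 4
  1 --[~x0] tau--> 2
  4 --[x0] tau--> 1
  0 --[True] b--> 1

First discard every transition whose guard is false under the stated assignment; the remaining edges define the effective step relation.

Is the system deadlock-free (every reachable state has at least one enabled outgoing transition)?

Answer: DEADLOCK at state 1

Working:
Reachable = {0,1}
  0: b→1  [1 exit(s)]
  1: ∅  [STUCK]
trace reaching 1: b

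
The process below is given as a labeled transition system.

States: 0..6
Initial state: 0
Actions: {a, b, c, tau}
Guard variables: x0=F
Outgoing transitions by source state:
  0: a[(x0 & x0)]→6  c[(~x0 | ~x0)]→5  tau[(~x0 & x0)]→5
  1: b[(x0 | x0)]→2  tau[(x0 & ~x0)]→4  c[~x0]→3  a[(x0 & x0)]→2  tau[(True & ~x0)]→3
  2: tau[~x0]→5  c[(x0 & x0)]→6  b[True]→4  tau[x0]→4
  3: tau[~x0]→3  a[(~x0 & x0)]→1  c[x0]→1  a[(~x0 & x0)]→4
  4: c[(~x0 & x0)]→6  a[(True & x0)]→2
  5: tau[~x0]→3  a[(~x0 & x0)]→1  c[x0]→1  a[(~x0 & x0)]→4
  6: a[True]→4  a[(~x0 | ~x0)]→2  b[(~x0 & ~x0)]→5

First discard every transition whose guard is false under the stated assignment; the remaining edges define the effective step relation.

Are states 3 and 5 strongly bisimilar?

Answer: BISIMILAR

Working:
Compute ~ classes (split until stable):
  π0 = {{0,1,2,3,4,5,6}}
  π1 = {{0},{1},{2},{3,5},{4},{6}}
stable after 2 split(s): 6 block(s)
3∈{3,5}, 5∈{3,5}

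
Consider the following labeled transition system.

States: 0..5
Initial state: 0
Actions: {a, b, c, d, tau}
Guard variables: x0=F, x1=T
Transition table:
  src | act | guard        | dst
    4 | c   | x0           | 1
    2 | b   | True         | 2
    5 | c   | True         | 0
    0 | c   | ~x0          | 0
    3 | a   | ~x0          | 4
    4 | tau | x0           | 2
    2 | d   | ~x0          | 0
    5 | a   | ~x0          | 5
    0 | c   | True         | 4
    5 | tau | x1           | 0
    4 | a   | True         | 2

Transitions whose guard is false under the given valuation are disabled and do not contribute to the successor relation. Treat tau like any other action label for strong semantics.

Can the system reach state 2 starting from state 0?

Answer: REACHABLE

Analysis:
9 transition(s) survive guard evaluation.
L0 = {0}
L1 = {4}  cumulative {0,4}
L2 = {2}  cumulative {0,2,4}
Reachable = {0,2,4}
Path to 2: c·a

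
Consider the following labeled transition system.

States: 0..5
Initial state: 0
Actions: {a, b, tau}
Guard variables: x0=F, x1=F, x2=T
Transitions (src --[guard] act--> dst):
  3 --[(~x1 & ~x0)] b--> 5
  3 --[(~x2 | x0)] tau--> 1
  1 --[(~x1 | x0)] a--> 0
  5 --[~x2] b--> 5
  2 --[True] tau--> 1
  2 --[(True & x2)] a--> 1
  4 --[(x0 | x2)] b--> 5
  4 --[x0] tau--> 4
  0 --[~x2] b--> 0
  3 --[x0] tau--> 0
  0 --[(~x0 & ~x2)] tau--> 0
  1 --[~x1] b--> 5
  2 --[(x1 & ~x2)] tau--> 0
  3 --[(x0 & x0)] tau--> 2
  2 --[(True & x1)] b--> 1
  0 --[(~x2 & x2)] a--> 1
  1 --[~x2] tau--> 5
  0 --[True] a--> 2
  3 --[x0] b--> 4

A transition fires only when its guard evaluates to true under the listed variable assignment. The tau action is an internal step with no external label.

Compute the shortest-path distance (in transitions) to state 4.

Layered search for 4:
  Layer 0: {0}
  Layer 1: {2}
  Layer 2: {1}
  Layer 3: {5}
4 never appears.

Answer: UNREACHABLE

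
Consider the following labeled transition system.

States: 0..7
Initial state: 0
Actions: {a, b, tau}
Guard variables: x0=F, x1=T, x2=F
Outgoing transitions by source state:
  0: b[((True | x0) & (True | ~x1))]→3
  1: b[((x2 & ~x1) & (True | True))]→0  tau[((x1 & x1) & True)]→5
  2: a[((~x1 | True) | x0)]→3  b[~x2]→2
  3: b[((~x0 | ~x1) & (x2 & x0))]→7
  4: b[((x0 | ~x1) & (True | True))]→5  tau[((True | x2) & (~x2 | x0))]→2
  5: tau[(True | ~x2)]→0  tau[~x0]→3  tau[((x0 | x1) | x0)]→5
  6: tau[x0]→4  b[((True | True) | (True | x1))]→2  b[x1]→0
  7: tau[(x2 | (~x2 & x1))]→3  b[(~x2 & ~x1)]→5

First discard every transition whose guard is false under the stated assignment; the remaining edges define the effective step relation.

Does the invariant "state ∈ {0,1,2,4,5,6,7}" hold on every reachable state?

Allowed set {0,1,2,4,5,6,7}
Reach set: {0,3}
  0: safe
  3: ✗ unsafe
reach 3 via b — violates

Answer: INVARIANT VIOLATED at state 3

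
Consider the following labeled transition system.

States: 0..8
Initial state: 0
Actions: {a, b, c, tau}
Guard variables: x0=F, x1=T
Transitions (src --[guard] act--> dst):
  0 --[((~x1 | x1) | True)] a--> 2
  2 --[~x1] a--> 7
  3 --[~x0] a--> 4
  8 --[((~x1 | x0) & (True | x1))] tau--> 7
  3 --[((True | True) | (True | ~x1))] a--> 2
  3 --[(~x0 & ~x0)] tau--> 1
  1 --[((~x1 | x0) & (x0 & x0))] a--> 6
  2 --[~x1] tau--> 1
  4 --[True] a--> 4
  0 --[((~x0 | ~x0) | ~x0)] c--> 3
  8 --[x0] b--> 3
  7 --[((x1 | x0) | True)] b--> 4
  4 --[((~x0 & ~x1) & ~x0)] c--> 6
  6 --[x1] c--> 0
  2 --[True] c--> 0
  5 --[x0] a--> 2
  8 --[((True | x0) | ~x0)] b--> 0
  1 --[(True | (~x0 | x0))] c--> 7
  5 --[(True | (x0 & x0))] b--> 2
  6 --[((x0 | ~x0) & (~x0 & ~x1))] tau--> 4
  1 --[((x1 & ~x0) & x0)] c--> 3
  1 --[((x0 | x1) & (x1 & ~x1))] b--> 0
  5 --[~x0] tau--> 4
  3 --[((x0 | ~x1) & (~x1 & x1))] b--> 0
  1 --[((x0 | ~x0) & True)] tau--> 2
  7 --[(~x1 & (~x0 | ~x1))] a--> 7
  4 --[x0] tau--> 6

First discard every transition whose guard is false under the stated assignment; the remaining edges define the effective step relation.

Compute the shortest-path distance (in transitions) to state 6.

Answer: UNREACHABLE

Trace:
Layered search for 6:
  Layer 0: {0}
  Layer 1: {2,3}
  Layer 2: {1,4}
  Layer 3: {7}
6 never appears.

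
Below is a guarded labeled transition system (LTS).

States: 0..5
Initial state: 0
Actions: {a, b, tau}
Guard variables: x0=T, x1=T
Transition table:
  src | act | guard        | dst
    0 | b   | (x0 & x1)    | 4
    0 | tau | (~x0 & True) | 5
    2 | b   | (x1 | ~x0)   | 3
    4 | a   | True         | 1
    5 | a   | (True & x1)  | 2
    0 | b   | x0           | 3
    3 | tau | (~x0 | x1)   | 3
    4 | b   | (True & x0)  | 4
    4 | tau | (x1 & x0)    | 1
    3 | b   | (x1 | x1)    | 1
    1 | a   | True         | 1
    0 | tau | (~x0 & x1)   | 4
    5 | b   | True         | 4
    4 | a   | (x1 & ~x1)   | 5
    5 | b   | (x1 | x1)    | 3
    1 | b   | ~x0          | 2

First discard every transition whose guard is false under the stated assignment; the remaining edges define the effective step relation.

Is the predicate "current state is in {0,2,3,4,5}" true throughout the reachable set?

Answer: INVARIANT VIOLATED at state 1

Working:
Inv-set: {0,2,3,4,5}
Reach set: {0,1,3,4}
  0: ✓
  1: ✗ unsafe
  3: ✓
  4: ✓
counterexample path to 1: b·b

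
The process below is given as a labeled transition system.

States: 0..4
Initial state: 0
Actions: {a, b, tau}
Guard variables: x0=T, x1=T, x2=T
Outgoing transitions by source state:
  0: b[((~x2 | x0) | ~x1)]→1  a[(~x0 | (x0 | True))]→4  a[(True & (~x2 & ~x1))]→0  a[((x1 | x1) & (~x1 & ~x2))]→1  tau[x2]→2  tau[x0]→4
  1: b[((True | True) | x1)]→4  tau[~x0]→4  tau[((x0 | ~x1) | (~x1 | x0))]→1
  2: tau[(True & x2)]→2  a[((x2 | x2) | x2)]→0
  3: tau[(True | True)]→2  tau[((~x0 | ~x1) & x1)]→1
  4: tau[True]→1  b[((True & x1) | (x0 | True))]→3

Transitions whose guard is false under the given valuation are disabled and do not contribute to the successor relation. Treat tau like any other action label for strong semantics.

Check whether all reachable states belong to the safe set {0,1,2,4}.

Inv-set: {0,1,2,4}
Reachable = {0,1,2,3,4}
  0: safe
  1: safe
  2: safe
  3: outside
  4: safe
counterexample path to 3: a·b

Answer: INVARIANT VIOLATED at state 3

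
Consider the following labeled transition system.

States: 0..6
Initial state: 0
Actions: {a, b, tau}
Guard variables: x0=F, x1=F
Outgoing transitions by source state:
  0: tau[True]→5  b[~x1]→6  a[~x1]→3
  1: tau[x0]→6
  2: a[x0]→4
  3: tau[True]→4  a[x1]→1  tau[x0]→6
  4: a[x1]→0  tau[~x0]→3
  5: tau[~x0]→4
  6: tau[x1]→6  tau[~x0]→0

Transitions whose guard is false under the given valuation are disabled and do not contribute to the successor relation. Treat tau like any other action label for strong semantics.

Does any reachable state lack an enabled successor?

Answer: DEADLOCK-FREE

Trace:
R = {0,3,4,5,6}
  0: a→3  b→6  tau→5  [deg 3]
  3: tau→4  [deg 1]
  4: tau→3  [deg 1]
  5: tau→4  [deg 1]
  6: tau→0  [deg 1]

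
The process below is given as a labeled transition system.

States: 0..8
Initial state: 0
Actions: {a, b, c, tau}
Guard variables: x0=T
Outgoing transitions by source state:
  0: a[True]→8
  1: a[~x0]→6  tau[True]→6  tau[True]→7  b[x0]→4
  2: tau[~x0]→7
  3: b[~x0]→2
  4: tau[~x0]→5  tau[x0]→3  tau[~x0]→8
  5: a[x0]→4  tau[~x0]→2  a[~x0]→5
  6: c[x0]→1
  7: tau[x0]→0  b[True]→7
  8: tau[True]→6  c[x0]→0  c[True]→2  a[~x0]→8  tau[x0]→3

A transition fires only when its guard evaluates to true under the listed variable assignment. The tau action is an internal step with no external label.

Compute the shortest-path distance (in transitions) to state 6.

Answer: 2

Working:
Layered search for 6:
  Layer 0: {0}
  Layer 1: {8}
  Layer 2: {2,3,6}
6 enters at depth 2; path a·tau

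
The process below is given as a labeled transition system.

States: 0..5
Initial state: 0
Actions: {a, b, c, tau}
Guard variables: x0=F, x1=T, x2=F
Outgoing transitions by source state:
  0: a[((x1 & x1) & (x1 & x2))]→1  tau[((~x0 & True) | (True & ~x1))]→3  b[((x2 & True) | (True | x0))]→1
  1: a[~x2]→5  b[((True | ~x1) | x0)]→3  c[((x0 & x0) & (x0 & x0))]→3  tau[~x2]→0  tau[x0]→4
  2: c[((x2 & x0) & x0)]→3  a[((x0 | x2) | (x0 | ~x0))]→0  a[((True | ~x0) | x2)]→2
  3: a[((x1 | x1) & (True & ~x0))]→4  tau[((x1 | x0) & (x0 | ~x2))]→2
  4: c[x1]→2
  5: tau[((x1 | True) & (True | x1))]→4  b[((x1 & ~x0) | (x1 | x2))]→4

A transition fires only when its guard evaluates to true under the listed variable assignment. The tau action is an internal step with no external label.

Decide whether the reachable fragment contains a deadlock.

Answer: DEADLOCK-FREE

Working:
Reach set: {0,1,2,3,4,5}
  0: b→1  tau→3  [deg 2]
  1: a→5  b→3  tau→0  [deg 3]
  2: a→0  a→2  [deg 2]
  3: a→4  tau→2  [deg 2]
  4: c→2  [deg 1]
  5: b→4  tau→4  [deg 2]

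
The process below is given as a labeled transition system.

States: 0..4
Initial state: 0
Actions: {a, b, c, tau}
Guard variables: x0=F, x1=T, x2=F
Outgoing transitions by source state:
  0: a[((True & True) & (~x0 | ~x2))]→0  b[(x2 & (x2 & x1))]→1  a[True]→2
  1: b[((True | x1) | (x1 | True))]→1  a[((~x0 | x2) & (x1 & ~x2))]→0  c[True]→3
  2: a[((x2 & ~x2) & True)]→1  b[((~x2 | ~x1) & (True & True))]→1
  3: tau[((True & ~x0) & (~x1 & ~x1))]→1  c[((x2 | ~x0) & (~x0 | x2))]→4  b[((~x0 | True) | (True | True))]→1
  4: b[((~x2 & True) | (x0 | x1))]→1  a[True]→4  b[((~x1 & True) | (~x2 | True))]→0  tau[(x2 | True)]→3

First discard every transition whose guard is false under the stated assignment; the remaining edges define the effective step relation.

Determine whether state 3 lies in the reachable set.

After dropping false guards: 12 live edges.
depth 0: {0}
depth 1: {2}  now seen {0,2}
depth 2: {1}  now seen {0,1,2}
depth 3: {3}  now seen {0,1,2,3}
depth 4: {4}  now seen {0,1,2,3,4}
R = {0,1,2,3,4}
witness 3: a·b·c

Answer: REACHABLE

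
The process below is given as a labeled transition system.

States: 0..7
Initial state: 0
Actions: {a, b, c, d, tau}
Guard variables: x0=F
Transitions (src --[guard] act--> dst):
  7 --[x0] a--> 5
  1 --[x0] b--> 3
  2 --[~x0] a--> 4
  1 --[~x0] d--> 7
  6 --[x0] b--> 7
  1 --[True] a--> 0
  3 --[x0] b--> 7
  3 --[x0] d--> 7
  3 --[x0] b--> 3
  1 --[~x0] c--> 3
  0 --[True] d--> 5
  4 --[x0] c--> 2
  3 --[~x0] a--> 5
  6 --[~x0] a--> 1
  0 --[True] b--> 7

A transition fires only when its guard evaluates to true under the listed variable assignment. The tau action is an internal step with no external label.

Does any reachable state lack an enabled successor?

Answer: DEADLOCK at state 5

Trace:
R = {0,5,7}
  0: b→7  d→5  [2 out]
  5: ∅  [deadlock]
  7: ∅  [deadlock]
Path to 5: d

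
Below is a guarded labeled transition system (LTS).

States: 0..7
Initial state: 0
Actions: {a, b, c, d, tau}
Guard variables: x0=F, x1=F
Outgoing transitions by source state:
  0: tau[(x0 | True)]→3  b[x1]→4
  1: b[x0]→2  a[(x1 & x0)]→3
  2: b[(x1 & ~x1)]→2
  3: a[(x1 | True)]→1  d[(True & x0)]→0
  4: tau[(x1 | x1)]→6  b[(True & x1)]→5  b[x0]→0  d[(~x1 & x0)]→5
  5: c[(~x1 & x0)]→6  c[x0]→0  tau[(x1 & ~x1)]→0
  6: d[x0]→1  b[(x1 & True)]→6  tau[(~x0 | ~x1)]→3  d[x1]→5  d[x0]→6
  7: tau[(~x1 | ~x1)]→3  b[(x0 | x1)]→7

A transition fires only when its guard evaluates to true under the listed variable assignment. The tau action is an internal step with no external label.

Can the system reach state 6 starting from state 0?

After dropping false guards: 4 live edges.
L0 = {0}
L1 = {3}  total {0,3}
L2 = {1}  total {0,1,3}
Reach set: {0,1,3}

Answer: UNREACHABLE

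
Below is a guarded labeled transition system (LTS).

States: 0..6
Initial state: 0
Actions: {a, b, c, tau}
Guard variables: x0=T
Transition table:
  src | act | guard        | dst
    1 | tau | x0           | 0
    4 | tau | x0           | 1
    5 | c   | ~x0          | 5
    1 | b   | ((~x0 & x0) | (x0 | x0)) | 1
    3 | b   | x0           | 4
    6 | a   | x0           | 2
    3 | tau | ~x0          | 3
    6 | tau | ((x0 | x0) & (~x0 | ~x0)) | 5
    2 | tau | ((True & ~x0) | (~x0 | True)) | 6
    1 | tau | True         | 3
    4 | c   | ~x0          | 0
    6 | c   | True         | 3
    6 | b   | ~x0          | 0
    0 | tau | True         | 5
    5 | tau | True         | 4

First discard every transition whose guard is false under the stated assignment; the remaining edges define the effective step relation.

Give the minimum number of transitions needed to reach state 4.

Breadth-first toward 4:
  depth 0: {0}
  depth 1: {5}
  depth 2: {4}
depth(4)=2, e.g. tau·tau

Answer: 2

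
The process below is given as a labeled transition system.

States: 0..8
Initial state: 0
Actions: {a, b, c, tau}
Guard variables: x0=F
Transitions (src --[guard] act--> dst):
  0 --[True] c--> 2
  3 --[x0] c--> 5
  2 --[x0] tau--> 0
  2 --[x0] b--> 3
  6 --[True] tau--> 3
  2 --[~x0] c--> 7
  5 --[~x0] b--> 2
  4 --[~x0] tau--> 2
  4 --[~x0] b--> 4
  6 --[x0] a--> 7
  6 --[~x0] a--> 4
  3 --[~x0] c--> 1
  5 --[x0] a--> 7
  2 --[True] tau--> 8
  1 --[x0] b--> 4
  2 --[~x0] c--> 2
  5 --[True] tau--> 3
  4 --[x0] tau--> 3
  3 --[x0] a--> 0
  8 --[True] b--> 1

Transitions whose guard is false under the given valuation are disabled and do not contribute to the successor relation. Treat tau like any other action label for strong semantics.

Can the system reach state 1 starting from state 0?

Answer: REACHABLE

Working:
After dropping false guards: 12 live edges.
Layer 0: {0}
Layer 1: {2}  cumulative {0,2}
Layer 2: {7,8}  cumulative {0,2,7,8}
Layer 3: {1}  cumulative {0,1,2,7,8}
Reachable = {0,1,2,7,8}
witness 1: c·tau·b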